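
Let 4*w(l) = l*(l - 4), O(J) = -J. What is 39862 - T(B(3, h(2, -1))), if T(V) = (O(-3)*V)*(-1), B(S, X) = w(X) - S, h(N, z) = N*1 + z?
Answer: 159403/4 ≈ 39851.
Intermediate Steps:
w(l) = l*(-4 + l)/4 (w(l) = (l*(l - 4))/4 = (l*(-4 + l))/4 = l*(-4 + l)/4)
h(N, z) = N + z
B(S, X) = -S + X*(-4 + X)/4 (B(S, X) = X*(-4 + X)/4 - S = -S + X*(-4 + X)/4)
T(V) = -3*V (T(V) = ((-1*(-3))*V)*(-1) = (3*V)*(-1) = -3*V)
39862 - T(B(3, h(2, -1))) = 39862 - (-3)*(-1*3 - (2 - 1) + (2 - 1)²/4) = 39862 - (-3)*(-3 - 1*1 + (¼)*1²) = 39862 - (-3)*(-3 - 1 + (¼)*1) = 39862 - (-3)*(-3 - 1 + ¼) = 39862 - (-3)*(-15)/4 = 39862 - 1*45/4 = 39862 - 45/4 = 159403/4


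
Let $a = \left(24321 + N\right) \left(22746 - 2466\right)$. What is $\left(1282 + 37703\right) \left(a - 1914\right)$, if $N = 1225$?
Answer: $20196996609510$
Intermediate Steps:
$a = 518072880$ ($a = \left(24321 + 1225\right) \left(22746 - 2466\right) = 25546 \cdot 20280 = 518072880$)
$\left(1282 + 37703\right) \left(a - 1914\right) = \left(1282 + 37703\right) \left(518072880 - 1914\right) = 38985 \cdot 518070966 = 20196996609510$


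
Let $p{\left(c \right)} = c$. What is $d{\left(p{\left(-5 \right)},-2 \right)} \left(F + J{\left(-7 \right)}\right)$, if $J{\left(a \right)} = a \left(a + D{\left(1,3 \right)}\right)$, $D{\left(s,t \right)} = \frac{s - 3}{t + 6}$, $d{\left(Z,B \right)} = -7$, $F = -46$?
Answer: $- \frac{287}{9} \approx -31.889$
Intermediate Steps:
$D{\left(s,t \right)} = \frac{-3 + s}{6 + t}$
$J{\left(a \right)} = a \left(- \frac{2}{9} + a\right)$ ($J{\left(a \right)} = a \left(a + \frac{-3 + 1}{6 + 3}\right) = a \left(a + \frac{1}{9} \left(-2\right)\right) = a \left(a - \frac{2}{9}\right) = a \left(- \frac{2}{9} + a\right)$)
$d{\left(p{\left(-5 \right)},-2 \right)} \left(F + J{\left(-7 \right)}\right) = - 7 \left(-46 + \frac{1}{9} \left(-7\right) \left(-2 + 9 \left(-7\right)\right)\right) = - 7 \left(-46 + \frac{1}{9} \left(-7\right) \left(-2 - 63\right)\right) = - 7 \left(-46 + \frac{1}{9} \left(-7\right) \left(-65\right)\right) = - 7 \left(-46 + \frac{455}{9}\right) = \left(-7\right) \frac{41}{9} = - \frac{287}{9}$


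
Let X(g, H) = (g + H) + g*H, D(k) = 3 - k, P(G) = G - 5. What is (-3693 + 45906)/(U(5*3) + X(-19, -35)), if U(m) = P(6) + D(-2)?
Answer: 42213/617 ≈ 68.417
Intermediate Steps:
P(G) = -5 + G
U(m) = 6 (U(m) = (-5 + 6) + (3 - 1*(-2)) = 1 + (3 + 2) = 1 + 5 = 6)
X(g, H) = H + g + H*g (X(g, H) = (H + g) + H*g = H + g + H*g)
(-3693 + 45906)/(U(5*3) + X(-19, -35)) = (-3693 + 45906)/(6 + (-35 - 19 - 35*(-19))) = 42213/(6 + (-35 - 19 + 665)) = 42213/(6 + 611) = 42213/617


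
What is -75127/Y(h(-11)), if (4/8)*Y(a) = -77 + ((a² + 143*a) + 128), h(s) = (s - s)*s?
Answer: -75127/102 ≈ -736.54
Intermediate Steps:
h(s) = 0 (h(s) = 0*s = 0)
Y(a) = 102 + 2*a² + 286*a (Y(a) = 2*(-77 + ((a² + 143*a) + 128)) = 2*(-77 + (128 + a² + 143*a)) = 2*(51 + a² + 143*a) = 102 + 2*a² + 286*a)
-75127/Y(h(-11)) = -75127/(102 + 2*0² + 286*0) = -75127/(102 + 2*0 + 0) = -75127/(102 + 0 + 0) = -75127/102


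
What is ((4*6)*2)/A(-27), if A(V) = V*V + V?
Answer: 8/117 ≈ 0.068376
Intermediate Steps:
A(V) = V + V**2 (A(V) = V**2 + V = V + V**2)
((4*6)*2)/A(-27) = ((4*6)*2)/((-27*(1 - 27))) = (24*2)/((-27*(-26))) = 48/702 = 48*(1/702) = 8/117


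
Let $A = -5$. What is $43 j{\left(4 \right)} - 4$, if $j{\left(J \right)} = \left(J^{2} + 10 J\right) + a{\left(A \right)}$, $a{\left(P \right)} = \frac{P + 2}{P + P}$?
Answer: $\frac{24169}{10} \approx 2416.9$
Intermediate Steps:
$a{\left(P \right)} = \frac{2 + P}{2 P}$
$j{\left(J \right)} = \frac{3}{10} + J^{2} + 10 J$ ($j{\left(J \right)} = \left(J^{2} + 10 J\right) + \frac{2 - 5}{2 \left(-5\right)} = \left(J^{2} + 10 J\right) + \frac{1}{2} \left(- \frac{1}{5}\right) \left(-3\right) = \left(J^{2} + 10 J\right) + \frac{3}{10} = \frac{3}{10} + J^{2} + 10 J$)
$43 j{\left(4 \right)} - 4 = 43 \left(\frac{3}{10} + 4^{2} + 10 \cdot 4\right) - 4 = 43 \left(\frac{3}{10} + 16 + 40\right) - 4 = 43 \cdot \frac{563}{10} - 4 = \frac{24209}{10} - 4 = \frac{24169}{10}$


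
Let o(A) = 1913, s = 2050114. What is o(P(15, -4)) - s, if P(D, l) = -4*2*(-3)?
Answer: -2048201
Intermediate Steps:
P(D, l) = 24 (P(D, l) = -8*(-3) = 24)
o(P(15, -4)) - s = 1913 - 1*2050114 = 1913 - 2050114 = -2048201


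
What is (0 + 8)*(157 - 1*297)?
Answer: -1120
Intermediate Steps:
(0 + 8)*(157 - 1*297) = 8*(157 - 297) = 8*(-140) = -1120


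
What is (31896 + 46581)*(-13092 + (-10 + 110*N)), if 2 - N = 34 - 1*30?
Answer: -1045470594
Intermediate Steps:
N = -2 (N = 2 - (34 - 1*30) = 2 - (34 - 30) = 2 - 1*4 = 2 - 4 = -2)
(31896 + 46581)*(-13092 + (-10 + 110*N)) = (31896 + 46581)*(-13092 + (-10 + 110*(-2))) = 78477*(-13092 + (-10 - 220)) = 78477*(-13092 - 230) = 78477*(-13322) = -1045470594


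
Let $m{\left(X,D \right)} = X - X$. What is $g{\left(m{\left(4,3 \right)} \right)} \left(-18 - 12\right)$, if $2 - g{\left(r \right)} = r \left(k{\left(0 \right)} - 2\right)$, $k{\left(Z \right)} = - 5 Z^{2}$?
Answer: $-60$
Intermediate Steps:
$m{\left(X,D \right)} = 0$
$g{\left(r \right)} = 2 + 2 r$ ($g{\left(r \right)} = 2 - r \left(- 5 \cdot 0^{2} - 2\right) = 2 - r \left(\left(-5\right) 0 - 2\right) = 2 - r \left(0 - 2\right) = 2 - r \left(-2\right) = 2 - - 2 r = 2 + 2 r$)
$g{\left(m{\left(4,3 \right)} \right)} \left(-18 - 12\right) = \left(2 + 2 \cdot 0\right) \left(-18 - 12\right) = \left(2 + 0\right) \left(-30\right) = 2 \left(-30\right) = -60$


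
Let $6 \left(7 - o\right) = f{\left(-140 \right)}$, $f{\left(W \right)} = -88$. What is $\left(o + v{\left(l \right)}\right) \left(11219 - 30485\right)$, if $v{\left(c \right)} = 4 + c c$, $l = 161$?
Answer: $-499888480$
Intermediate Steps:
$o = \frac{65}{3}$ ($o = 7 - - \frac{44}{3} = 7 + \frac{44}{3} = \frac{65}{3} \approx 21.667$)
$v{\left(c \right)} = 4 + c^{2}$
$\left(o + v{\left(l \right)}\right) \left(11219 - 30485\right) = \left(\frac{65}{3} + \left(4 + 161^{2}\right)\right) \left(11219 - 30485\right) = \left(\frac{65}{3} + \left(4 + 25921\right)\right) \left(-19266\right) = \left(\frac{65}{3} + 25925\right) \left(-19266\right) = \frac{77840}{3} \left(-19266\right) = -499888480$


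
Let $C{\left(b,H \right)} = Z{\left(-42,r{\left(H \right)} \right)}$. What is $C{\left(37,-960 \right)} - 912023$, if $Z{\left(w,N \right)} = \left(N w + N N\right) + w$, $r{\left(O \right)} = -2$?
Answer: $-911977$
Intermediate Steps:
$Z{\left(w,N \right)} = w + N^{2} + N w$ ($Z{\left(w,N \right)} = \left(N w + N^{2}\right) + w = \left(N^{2} + N w\right) + w = w + N^{2} + N w$)
$C{\left(b,H \right)} = 46$ ($C{\left(b,H \right)} = -42 + \left(-2\right)^{2} - -84 = -42 + 4 + 84 = 46$)
$C{\left(37,-960 \right)} - 912023 = 46 - 912023 = -911977$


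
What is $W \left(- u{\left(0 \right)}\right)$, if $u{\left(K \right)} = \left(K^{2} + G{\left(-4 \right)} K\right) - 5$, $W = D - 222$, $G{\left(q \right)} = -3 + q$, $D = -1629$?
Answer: $-9255$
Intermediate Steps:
$W = -1851$ ($W = -1629 - 222 = -1851$)
$u{\left(K \right)} = -5 + K^{2} - 7 K$ ($u{\left(K \right)} = \left(K^{2} + \left(-3 - 4\right) K\right) - 5 = \left(K^{2} - 7 K\right) - 5 = -5 + K^{2} - 7 K$)
$W \left(- u{\left(0 \right)}\right) = - 1851 \left(- (-5 + 0^{2} - 0)\right) = - 1851 \left(- (-5 + 0 + 0)\right) = - 1851 \left(\left(-1\right) \left(-5\right)\right) = \left(-1851\right) 5 = -9255$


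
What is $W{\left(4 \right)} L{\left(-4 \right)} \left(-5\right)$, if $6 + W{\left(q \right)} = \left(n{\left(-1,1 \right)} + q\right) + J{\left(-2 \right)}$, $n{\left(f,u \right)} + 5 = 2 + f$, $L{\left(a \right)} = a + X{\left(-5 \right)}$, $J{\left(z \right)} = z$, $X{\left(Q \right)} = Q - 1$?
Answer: $-400$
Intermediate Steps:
$X{\left(Q \right)} = -1 + Q$
$L{\left(a \right)} = -6 + a$ ($L{\left(a \right)} = a - 6 = -6 + a$)
$n{\left(f,u \right)} = -3 + f$ ($n{\left(f,u \right)} = -5 + \left(2 + f\right) = -3 + f$)
$W{\left(q \right)} = -12 + q$ ($W{\left(q \right)} = -6 + \left(\left(\left(-3 - 1\right) + q\right) - 2\right) = -6 + \left(\left(-4 + q\right) - 2\right) = -6 + \left(-6 + q\right) = -12 + q$)
$W{\left(4 \right)} L{\left(-4 \right)} \left(-5\right) = \left(-12 + 4\right) \left(-6 - 4\right) \left(-5\right) = \left(-8\right) \left(-10\right) \left(-5\right) = 80 \left(-5\right) = -400$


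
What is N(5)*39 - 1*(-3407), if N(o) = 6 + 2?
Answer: 3719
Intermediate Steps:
N(o) = 8
N(5)*39 - 1*(-3407) = 8*39 - 1*(-3407) = 312 + 3407 = 3719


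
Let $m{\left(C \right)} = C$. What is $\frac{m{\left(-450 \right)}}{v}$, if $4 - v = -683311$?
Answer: $- \frac{90}{136663} \approx -0.00065855$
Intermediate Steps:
$v = 683315$ ($v = 4 - -683311 = 4 + 683311 = 683315$)
$\frac{m{\left(-450 \right)}}{v} = - \frac{450}{683315} = \left(-450\right) \frac{1}{683315} = - \frac{90}{136663}$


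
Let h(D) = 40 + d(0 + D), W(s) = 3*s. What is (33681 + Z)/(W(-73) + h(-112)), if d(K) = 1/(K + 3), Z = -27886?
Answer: -631655/19512 ≈ -32.373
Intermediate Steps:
d(K) = 1/(3 + K)
h(D) = 40 + 1/(3 + D) (h(D) = 40 + 1/(3 + (0 + D)) = 40 + 1/(3 + D))
(33681 + Z)/(W(-73) + h(-112)) = (33681 - 27886)/(3*(-73) + (121 + 40*(-112))/(3 - 112)) = 5795/(-219 + (121 - 4480)/(-109)) = 5795/(-219 - 1/109*(-4359)) = 5795/(-219 + 4359/109) = 5795/(-19512/109) = 5795*(-109/19512) = -631655/19512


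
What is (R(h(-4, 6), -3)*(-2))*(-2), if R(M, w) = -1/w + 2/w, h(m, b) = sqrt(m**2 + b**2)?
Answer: -4/3 ≈ -1.3333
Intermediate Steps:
h(m, b) = sqrt(b**2 + m**2)
R(M, w) = 1/w
(R(h(-4, 6), -3)*(-2))*(-2) = (-2/(-3))*(-2) = -1/3*(-2)*(-2) = (2/3)*(-2) = -4/3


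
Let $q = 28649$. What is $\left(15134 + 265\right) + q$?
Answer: $44048$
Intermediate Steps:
$\left(15134 + 265\right) + q = \left(15134 + 265\right) + 28649 = 15399 + 28649 = 44048$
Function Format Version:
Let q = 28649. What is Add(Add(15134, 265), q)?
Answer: 44048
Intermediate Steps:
Add(Add(15134, 265), q) = Add(Add(15134, 265), 28649) = Add(15399, 28649) = 44048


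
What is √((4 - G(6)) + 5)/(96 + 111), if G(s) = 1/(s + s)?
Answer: √321/1242 ≈ 0.014426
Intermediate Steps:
G(s) = 1/(2*s)
√((4 - G(6)) + 5)/(96 + 111) = √((4 - 1/(2*6)) + 5)/(96 + 111) = √((4 - 1/(2*6)) + 5)/207 = √((4 - 1*1/12) + 5)*(1/207) = √((4 - 1/12) + 5)*(1/207) = √(47/12 + 5)*(1/207) = √(107/12)*(1/207) = (√321/6)*(1/207) = √321/1242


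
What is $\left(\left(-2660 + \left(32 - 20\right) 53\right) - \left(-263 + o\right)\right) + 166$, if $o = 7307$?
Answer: $-8902$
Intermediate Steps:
$\left(\left(-2660 + \left(32 - 20\right) 53\right) - \left(-263 + o\right)\right) + 166 = \left(\left(-2660 + \left(32 - 20\right) 53\right) - \left(-263 + 7307\right)\right) + 166 = \left(\left(-2660 + 12 \cdot 53\right) - 7044\right) + 166 = \left(\left(-2660 + 636\right) - 7044\right) + 166 = \left(-2024 - 7044\right) + 166 = -9068 + 166 = -8902$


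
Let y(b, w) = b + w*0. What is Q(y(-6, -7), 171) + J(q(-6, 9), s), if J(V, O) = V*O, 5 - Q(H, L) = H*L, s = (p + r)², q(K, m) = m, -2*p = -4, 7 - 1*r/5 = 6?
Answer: 1472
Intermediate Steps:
r = 5 (r = 35 - 5*6 = 35 - 30 = 5)
p = 2 (p = -½*(-4) = 2)
y(b, w) = b (y(b, w) = b + 0 = b)
s = 49 (s = (2 + 5)² = 7² = 49)
Q(H, L) = 5 - H*L
J(V, O) = O*V
Q(y(-6, -7), 171) + J(q(-6, 9), s) = (5 - 1*(-6)*171) + 49*9 = (5 + 1026) + 441 = 1031 + 441 = 1472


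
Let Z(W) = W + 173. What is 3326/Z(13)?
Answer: 1663/93 ≈ 17.882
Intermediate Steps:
Z(W) = 173 + W
3326/Z(13) = 3326/(173 + 13) = 3326/186 = 3326*(1/186) = 1663/93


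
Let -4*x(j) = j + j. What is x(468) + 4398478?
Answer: 4398244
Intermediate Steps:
x(j) = -j/2 (x(j) = -(j + j)/4 = -j/2)
x(468) + 4398478 = -½*468 + 4398478 = -234 + 4398478 = 4398244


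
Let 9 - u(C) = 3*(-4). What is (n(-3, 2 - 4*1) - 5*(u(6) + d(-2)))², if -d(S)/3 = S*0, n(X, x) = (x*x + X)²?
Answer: 10816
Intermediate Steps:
n(X, x) = (X + x²)² (n(X, x) = (x² + X)² = (X + x²)²)
u(C) = 21 (u(C) = 9 - 3*(-4) = 9 - 1*(-12) = 9 + 12 = 21)
d(S) = 0 (d(S) = -3*S*0 = -3*0 = 0)
(n(-3, 2 - 4*1) - 5*(u(6) + d(-2)))² = ((-3 + (2 - 4*1)²)² - 5*(21 + 0))² = ((-3 + (2 - 4)²)² - 5*21)² = ((-3 + (-2)²)² - 105)² = ((-3 + 4)² - 105)² = (1² - 105)² = (1 - 105)² = (-104)² = 10816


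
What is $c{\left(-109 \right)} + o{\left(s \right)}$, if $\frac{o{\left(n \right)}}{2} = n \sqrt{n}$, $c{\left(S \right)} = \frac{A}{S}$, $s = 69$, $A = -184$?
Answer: $\frac{184}{109} + 138 \sqrt{69} \approx 1148.0$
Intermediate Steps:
$c{\left(S \right)} = - \frac{184}{S}$
$o{\left(n \right)} = 2 n^{\frac{3}{2}}$ ($o{\left(n \right)} = 2 n \sqrt{n} = 2 n^{\frac{3}{2}}$)
$c{\left(-109 \right)} + o{\left(s \right)} = - \frac{184}{-109} + 2 \cdot 69^{\frac{3}{2}} = \left(-184\right) \left(- \frac{1}{109}\right) + 2 \cdot 69 \sqrt{69} = \frac{184}{109} + 138 \sqrt{69}$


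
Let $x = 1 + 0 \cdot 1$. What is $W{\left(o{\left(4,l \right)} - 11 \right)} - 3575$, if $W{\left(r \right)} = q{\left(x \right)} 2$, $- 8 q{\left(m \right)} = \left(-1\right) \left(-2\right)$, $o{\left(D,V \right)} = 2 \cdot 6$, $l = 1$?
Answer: $- \frac{7151}{2} \approx -3575.5$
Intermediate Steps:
$o{\left(D,V \right)} = 12$
$x = 1$ ($x = 1 + 0 = 1$)
$q{\left(m \right)} = - \frac{1}{4}$ ($q{\left(m \right)} = - \frac{\left(-1\right) \left(-2\right)}{8} = \left(- \frac{1}{8}\right) 2 = - \frac{1}{4}$)
$W{\left(r \right)} = - \frac{1}{2}$ ($W{\left(r \right)} = \left(- \frac{1}{4}\right) 2 = - \frac{1}{2}$)
$W{\left(o{\left(4,l \right)} - 11 \right)} - 3575 = - \frac{1}{2} - 3575 = - \frac{7151}{2}$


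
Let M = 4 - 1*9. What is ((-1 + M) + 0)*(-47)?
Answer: 282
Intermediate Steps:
M = -5 (M = 4 - 9 = -5)
((-1 + M) + 0)*(-47) = ((-1 - 5) + 0)*(-47) = (-6 + 0)*(-47) = -6*(-47) = 282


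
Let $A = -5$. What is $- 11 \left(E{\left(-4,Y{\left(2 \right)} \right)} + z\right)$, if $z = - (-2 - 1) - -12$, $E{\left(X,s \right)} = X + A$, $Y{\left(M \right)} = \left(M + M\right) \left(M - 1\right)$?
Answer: $-66$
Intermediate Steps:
$Y{\left(M \right)} = 2 M \left(-1 + M\right)$
$E{\left(X,s \right)} = -5 + X$ ($E{\left(X,s \right)} = X - 5 = -5 + X$)
$z = 15$ ($z = \left(-1\right) \left(-3\right) + 12 = 3 + 12 = 15$)
$- 11 \left(E{\left(-4,Y{\left(2 \right)} \right)} + z\right) = - 11 \left(\left(-5 - 4\right) + 15\right) = - 11 \left(-9 + 15\right) = \left(-11\right) 6 = -66$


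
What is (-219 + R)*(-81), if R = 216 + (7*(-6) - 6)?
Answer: 4131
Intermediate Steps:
R = 168 (R = 216 + (-42 - 6) = 216 - 48 = 168)
(-219 + R)*(-81) = (-219 + 168)*(-81) = -51*(-81) = 4131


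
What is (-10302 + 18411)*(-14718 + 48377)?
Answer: 272940831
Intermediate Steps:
(-10302 + 18411)*(-14718 + 48377) = 8109*33659 = 272940831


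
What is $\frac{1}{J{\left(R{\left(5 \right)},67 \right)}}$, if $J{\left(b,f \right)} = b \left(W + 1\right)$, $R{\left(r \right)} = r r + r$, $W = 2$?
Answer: $\frac{1}{90} \approx 0.011111$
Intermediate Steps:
$R{\left(r \right)} = r + r^{2}$ ($R{\left(r \right)} = r^{2} + r = r + r^{2}$)
$J{\left(b,f \right)} = 3 b$ ($J{\left(b,f \right)} = b \left(2 + 1\right) = b 3 = 3 b$)
$\frac{1}{J{\left(R{\left(5 \right)},67 \right)}} = \frac{1}{3 \cdot 5 \left(1 + 5\right)} = \frac{1}{3 \cdot 5 \cdot 6} = \frac{1}{3 \cdot 30} = \frac{1}{90}$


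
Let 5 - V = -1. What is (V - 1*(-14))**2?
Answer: 400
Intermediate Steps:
V = 6 (V = 5 - 1*(-1) = 5 + 1 = 6)
(V - 1*(-14))**2 = (6 - 1*(-14))**2 = (6 + 14)**2 = 20**2 = 400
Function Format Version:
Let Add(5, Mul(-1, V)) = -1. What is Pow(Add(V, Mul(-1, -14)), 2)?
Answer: 400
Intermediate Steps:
V = 6 (V = Add(5, Mul(-1, -1)) = Add(5, 1) = 6)
Pow(Add(V, Mul(-1, -14)), 2) = Pow(Add(6, Mul(-1, -14)), 2) = Pow(Add(6, 14), 2) = Pow(20, 2) = 400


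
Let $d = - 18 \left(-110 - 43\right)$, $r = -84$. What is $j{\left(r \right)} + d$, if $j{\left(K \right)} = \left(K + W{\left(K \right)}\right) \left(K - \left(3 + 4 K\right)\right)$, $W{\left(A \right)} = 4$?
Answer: $-17166$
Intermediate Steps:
$j{\left(K \right)} = \left(-3 - 3 K\right) \left(4 + K\right)$ ($j{\left(K \right)} = \left(K + 4\right) \left(K - \left(3 + 4 K\right)\right) = \left(4 + K\right) \left(K - \left(3 + 4 K\right)\right) = \left(4 + K\right) \left(-3 - 3 K\right) = \left(-3 - 3 K\right) \left(4 + K\right)$)
$d = 2754$ ($d = \left(-18\right) \left(-153\right) = 2754$)
$j{\left(r \right)} + d = \left(-12 - -1260 - 3 \left(-84\right)^{2}\right) + 2754 = \left(-12 + 1260 - 21168\right) + 2754 = -19920 + 2754 = -17166$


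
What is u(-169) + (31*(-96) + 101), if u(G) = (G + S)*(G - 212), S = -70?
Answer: 88184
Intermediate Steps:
u(G) = (-212 + G)*(-70 + G) (u(G) = (G - 70)*(G - 212) = (-70 + G)*(-212 + G) = (-212 + G)*(-70 + G))
u(-169) + (31*(-96) + 101) = (14840 + (-169)² - 282*(-169)) + (31*(-96) + 101) = (14840 + 28561 + 47658) + (-2976 + 101) = 91059 - 2875 = 88184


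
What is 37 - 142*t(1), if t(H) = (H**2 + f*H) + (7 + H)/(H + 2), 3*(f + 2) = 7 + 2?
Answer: -1877/3 ≈ -625.67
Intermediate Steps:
f = 1 (f = -2 + (7 + 2)/3 = -2 + (1/3)*9 = -2 + 3 = 1)
t(H) = H + H**2 + (7 + H)/(2 + H) (t(H) = (H**2 + 1*H) + (7 + H)/(H + 2) = (H**2 + H) + (7 + H)/(2 + H) = (H + H**2) + (7 + H)/(2 + H) = H + H**2 + (7 + H)/(2 + H))
37 - 142*t(1) = 37 - 142*(7 + 1**3 + 3*1 + 3*1**2)/(2 + 1) = 37 - 142*(7 + 1 + 3 + 3*1)/3 = 37 - 142*(7 + 1 + 3 + 3)/3 = 37 - 142*14/3 = 37 - 1988/3 = -1877/3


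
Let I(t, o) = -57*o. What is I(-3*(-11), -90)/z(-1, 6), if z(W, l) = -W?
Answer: 5130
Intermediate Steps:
I(-3*(-11), -90)/z(-1, 6) = (-57*(-90))/((-1*(-1))) = 5130/1 = 5130*1 = 5130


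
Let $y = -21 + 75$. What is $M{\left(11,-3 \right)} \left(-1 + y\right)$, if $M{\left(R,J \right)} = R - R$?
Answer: $0$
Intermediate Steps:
$M{\left(R,J \right)} = 0$
$y = 54$
$M{\left(11,-3 \right)} \left(-1 + y\right) = 0 \left(-1 + 54\right) = 0 \cdot 53 = 0$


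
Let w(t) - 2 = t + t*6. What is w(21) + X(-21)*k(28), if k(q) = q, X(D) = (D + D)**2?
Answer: 49541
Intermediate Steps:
X(D) = 4*D**2 (X(D) = (2*D)**2 = 4*D**2)
w(t) = 2 + 7*t (w(t) = 2 + (t + t*6) = 2 + (t + 6*t) = 2 + 7*t)
w(21) + X(-21)*k(28) = (2 + 7*21) + (4*(-21)**2)*28 = (2 + 147) + (4*441)*28 = 149 + 1764*28 = 149 + 49392 = 49541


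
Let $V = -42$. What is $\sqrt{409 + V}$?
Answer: $\sqrt{367} \approx 19.157$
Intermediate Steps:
$\sqrt{409 + V} = \sqrt{409 - 42} = \sqrt{367}$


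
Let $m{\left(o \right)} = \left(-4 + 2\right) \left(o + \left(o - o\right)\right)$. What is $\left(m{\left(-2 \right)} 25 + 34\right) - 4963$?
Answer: $-4829$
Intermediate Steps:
$m{\left(o \right)} = - 2 o$ ($m{\left(o \right)} = - 2 \left(o + 0\right) = - 2 o$)
$\left(m{\left(-2 \right)} 25 + 34\right) - 4963 = \left(\left(-2\right) \left(-2\right) 25 + 34\right) - 4963 = \left(4 \cdot 25 + 34\right) - 4963 = \left(100 + 34\right) - 4963 = 134 - 4963 = -4829$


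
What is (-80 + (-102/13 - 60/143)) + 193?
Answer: 14977/143 ≈ 104.73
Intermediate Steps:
(-80 + (-102/13 - 60/143)) + 193 = (-80 - 1182/143) + 193 = -12622/143 + 193 = 14977/143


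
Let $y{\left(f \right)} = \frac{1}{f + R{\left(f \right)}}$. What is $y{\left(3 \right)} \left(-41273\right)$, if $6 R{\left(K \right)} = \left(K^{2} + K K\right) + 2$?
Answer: $- \frac{123819}{19} \approx -6516.8$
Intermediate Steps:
$R{\left(K \right)} = \frac{1}{3} + \frac{K^{2}}{3}$ ($R{\left(K \right)} = \frac{\left(K^{2} + K K\right) + 2}{6} = \frac{\left(K^{2} + K^{2}\right) + 2}{6} = \frac{2 K^{2} + 2}{6} = \frac{2 + 2 K^{2}}{6} = \frac{1}{3} + \frac{K^{2}}{3}$)
$y{\left(f \right)} = \frac{1}{\frac{1}{3} + f + \frac{f^{2}}{3}}$ ($y{\left(f \right)} = \frac{1}{f + \left(\frac{1}{3} + \frac{f^{2}}{3}\right)} = \frac{1}{\frac{1}{3} + f + \frac{f^{2}}{3}}$)
$y{\left(3 \right)} \left(-41273\right) = \frac{3}{1 + 3^{2} + 3 \cdot 3} \left(-41273\right) = \frac{3}{1 + 9 + 9} \left(-41273\right) = \frac{3}{19} \left(-41273\right) = - \frac{123819}{19}$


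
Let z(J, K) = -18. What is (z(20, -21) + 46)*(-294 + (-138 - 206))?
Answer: -17864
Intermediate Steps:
(z(20, -21) + 46)*(-294 + (-138 - 206)) = (-18 + 46)*(-294 + (-138 - 206)) = 28*(-294 - 344) = 28*(-638) = -17864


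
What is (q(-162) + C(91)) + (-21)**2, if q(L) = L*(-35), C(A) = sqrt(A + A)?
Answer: 6111 + sqrt(182) ≈ 6124.5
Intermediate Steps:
C(A) = sqrt(2)*sqrt(A) (C(A) = sqrt(2*A) = sqrt(2)*sqrt(A))
q(L) = -35*L
(q(-162) + C(91)) + (-21)**2 = (-35*(-162) + sqrt(2)*sqrt(91)) + (-21)**2 = (5670 + sqrt(182)) + 441 = 6111 + sqrt(182)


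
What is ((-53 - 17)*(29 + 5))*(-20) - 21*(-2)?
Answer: 47642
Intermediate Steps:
((-53 - 17)*(29 + 5))*(-20) - 21*(-2) = -70*34*(-20) + 42 = -2380*(-20) + 42 = 47600 + 42 = 47642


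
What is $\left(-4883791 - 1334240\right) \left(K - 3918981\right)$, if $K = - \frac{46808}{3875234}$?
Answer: $\frac{47216520350603640111}{1937617} \approx 2.4368 \cdot 10^{13}$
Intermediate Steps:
$K = - \frac{23404}{1937617}$ ($K = \left(-46808\right) \frac{1}{3875234} = - \frac{23404}{1937617} \approx -0.012079$)
$\left(-4883791 - 1334240\right) \left(K - 3918981\right) = \left(-4883791 - 1334240\right) \left(- \frac{23404}{1937617} - 3918981\right) = \left(-6218031\right) \left(- \frac{7593484231681}{1937617}\right) = \frac{47216520350603640111}{1937617}$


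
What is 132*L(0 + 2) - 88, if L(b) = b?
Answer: 176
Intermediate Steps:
132*L(0 + 2) - 88 = 132*(0 + 2) - 88 = 132*2 - 88 = 264 - 88 = 176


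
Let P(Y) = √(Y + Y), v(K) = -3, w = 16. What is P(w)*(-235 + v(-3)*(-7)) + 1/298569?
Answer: 1/298569 - 856*√2 ≈ -1210.6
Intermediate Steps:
P(Y) = √2*√Y (P(Y) = √(2*Y) = √2*√Y)
P(w)*(-235 + v(-3)*(-7)) + 1/298569 = (√2*√16)*(-235 - 3*(-7)) + 1/298569 = (√2*4)*(-235 + 21) + 1/298569 = (4*√2)*(-214) + 1/298569 = -856*√2 + 1/298569 = 1/298569 - 856*√2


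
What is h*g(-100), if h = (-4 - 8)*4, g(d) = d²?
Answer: -480000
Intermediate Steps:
h = -48 (h = -12*4 = -48)
h*g(-100) = -48*(-100)² = -48*10000 = -480000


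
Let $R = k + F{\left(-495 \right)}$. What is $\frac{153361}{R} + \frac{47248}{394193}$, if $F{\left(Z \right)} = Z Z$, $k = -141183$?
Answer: $\frac{65360159489}{40933789506} \approx 1.5967$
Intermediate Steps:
$F{\left(Z \right)} = Z^{2}$
$R = 103842$ ($R = -141183 + \left(-495\right)^{2} = -141183 + 245025 = 103842$)
$\frac{153361}{R} + \frac{47248}{394193} = \frac{153361}{103842} + \frac{47248}{394193} = \frac{65360159489}{40933789506}$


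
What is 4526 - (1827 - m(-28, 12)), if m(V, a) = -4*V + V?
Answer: 2783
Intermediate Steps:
m(V, a) = -3*V
4526 - (1827 - m(-28, 12)) = 4526 - (1827 - (-3)*(-28)) = 4526 - (1827 - 1*84) = 4526 - (1827 - 84) = 4526 - 1*1743 = 4526 - 1743 = 2783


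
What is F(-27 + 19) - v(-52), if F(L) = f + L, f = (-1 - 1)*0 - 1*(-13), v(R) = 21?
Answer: -16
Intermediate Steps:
f = 13 (f = -2*0 + 13 = 0 + 13 = 13)
F(L) = 13 + L
F(-27 + 19) - v(-52) = (13 + (-27 + 19)) - 1*21 = (13 - 8) - 21 = 5 - 21 = -16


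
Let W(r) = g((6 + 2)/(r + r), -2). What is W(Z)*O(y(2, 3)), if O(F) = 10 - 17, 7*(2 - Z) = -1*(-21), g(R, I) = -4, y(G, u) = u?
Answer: 28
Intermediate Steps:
Z = -1 (Z = 2 - (-1)*(-21)/7 = 2 - 1/7*21 = 2 - 3 = -1)
W(r) = -4
O(F) = -7
W(Z)*O(y(2, 3)) = -4*(-7) = 28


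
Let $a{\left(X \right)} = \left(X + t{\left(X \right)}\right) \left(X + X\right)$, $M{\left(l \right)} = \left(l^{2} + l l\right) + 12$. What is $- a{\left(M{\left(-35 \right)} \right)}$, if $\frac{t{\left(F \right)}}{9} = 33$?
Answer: $-13585316$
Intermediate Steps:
$t{\left(F \right)} = 297$ ($t{\left(F \right)} = 9 \cdot 33 = 297$)
$M{\left(l \right)} = 12 + 2 l^{2}$ ($M{\left(l \right)} = \left(l^{2} + l^{2}\right) + 12 = 2 l^{2} + 12 = 12 + 2 l^{2}$)
$a{\left(X \right)} = 2 X \left(297 + X\right)$ ($a{\left(X \right)} = \left(X + 297\right) \left(X + X\right) = \left(297 + X\right) 2 X = 2 X \left(297 + X\right)$)
$- a{\left(M{\left(-35 \right)} \right)} = - 2 \left(12 + 2 \left(-35\right)^{2}\right) \left(297 + \left(12 + 2 \left(-35\right)^{2}\right)\right) = - 2 \left(12 + 2 \cdot 1225\right) \left(297 + \left(12 + 2 \cdot 1225\right)\right) = - 2 \left(12 + 2450\right) \left(297 + \left(12 + 2450\right)\right) = - 2 \cdot 2462 \left(297 + 2462\right) = - 2 \cdot 2462 \cdot 2759 = \left(-1\right) 13585316 = -13585316$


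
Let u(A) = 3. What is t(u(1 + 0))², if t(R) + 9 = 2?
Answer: 49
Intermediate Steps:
t(R) = -7 (t(R) = -9 + 2 = -7)
t(u(1 + 0))² = (-7)² = 49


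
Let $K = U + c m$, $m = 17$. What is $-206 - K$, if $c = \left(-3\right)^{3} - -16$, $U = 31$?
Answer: $-50$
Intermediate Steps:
$c = -11$ ($c = -27 + 16 = -11$)
$K = -156$ ($K = 31 - 187 = -156$)
$-206 - K = -206 - -156 = -206 + 156 = -50$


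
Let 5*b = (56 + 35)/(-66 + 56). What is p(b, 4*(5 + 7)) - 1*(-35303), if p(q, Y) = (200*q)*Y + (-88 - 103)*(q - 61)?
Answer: 1491481/50 ≈ 29830.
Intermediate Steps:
b = -91/50 (b = ((56 + 35)/(-66 + 56))/5 = (91/(-10))/5 = (91*(-⅒))/5 = (⅕)*(-91/10) = -91/50 ≈ -1.8200)
p(q, Y) = 11651 - 191*q + 200*Y*q (p(q, Y) = 200*Y*q - 191*(-61 + q) = 200*Y*q + (11651 - 191*q) = 11651 - 191*q + 200*Y*q)
p(b, 4*(5 + 7)) - 1*(-35303) = (11651 - 191*(-91/50) + 200*(4*(5 + 7))*(-91/50)) - 1*(-35303) = (11651 + 17381/50 + 200*(4*12)*(-91/50)) + 35303 = (11651 + 17381/50 + 200*48*(-91/50)) + 35303 = (11651 + 17381/50 - 17472) + 35303 = -273669/50 + 35303 = 1491481/50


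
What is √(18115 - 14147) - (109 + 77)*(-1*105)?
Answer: 19530 + 8*√62 ≈ 19593.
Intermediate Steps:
√(18115 - 14147) - (109 + 77)*(-1*105) = √3968 - 186*(-105) = 8*√62 - 1*(-19530) = 8*√62 + 19530 = 19530 + 8*√62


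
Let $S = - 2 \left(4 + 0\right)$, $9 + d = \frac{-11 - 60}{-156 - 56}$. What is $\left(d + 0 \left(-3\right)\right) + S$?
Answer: $- \frac{3533}{212} \approx -16.665$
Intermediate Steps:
$d = - \frac{1837}{212}$ ($d = -9 + \frac{-11 - 60}{-156 - 56} = -9 - \frac{71}{-212} = -9 - - \frac{71}{212} = -9 + \frac{71}{212} = - \frac{1837}{212} \approx -8.6651$)
$S = -8$ ($S = \left(-2\right) 4 = -8$)
$\left(d + 0 \left(-3\right)\right) + S = \left(- \frac{1837}{212} + 0 \left(-3\right)\right) - 8 = \left(- \frac{1837}{212} + 0\right) - 8 = - \frac{1837}{212} - 8 = - \frac{3533}{212}$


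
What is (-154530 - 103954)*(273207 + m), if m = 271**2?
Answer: -89602961632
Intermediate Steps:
m = 73441
(-154530 - 103954)*(273207 + m) = (-154530 - 103954)*(273207 + 73441) = -258484*346648 = -89602961632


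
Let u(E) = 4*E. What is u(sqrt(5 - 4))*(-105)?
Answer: -420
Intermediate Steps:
u(sqrt(5 - 4))*(-105) = (4*sqrt(5 - 4))*(-105) = (4*sqrt(1))*(-105) = (4*1)*(-105) = 4*(-105) = -420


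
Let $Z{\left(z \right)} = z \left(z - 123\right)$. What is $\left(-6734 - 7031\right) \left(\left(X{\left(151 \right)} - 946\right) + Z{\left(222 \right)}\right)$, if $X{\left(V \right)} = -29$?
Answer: $-289106295$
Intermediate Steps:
$Z{\left(z \right)} = z \left(-123 + z\right)$
$\left(-6734 - 7031\right) \left(\left(X{\left(151 \right)} - 946\right) + Z{\left(222 \right)}\right) = \left(-6734 - 7031\right) \left(\left(-29 - 946\right) + 222 \left(-123 + 222\right)\right) = - 13765 \left(\left(-29 - 946\right) + 222 \cdot 99\right) = - 13765 \left(-975 + 21978\right) = \left(-13765\right) 21003 = -289106295$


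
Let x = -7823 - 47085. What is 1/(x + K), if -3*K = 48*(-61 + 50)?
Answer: -1/54732 ≈ -1.8271e-5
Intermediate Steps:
K = 176 (K = -16*(-61 + 50) = -16*(-11) = -⅓*(-528) = 176)
x = -54908
1/(x + K) = 1/(-54908 + 176) = 1/(-54732) = -1/54732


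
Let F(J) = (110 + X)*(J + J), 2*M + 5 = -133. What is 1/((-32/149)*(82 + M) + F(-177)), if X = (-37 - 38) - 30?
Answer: -149/264146 ≈ -0.00056408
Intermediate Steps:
M = -69 (M = -5/2 + (1/2)*(-133) = -5/2 - 133/2 = -69)
X = -105 (X = -75 - 30 = -105)
F(J) = 10*J (F(J) = (110 - 105)*(J + J) = 5*(2*J) = 10*J)
1/((-32/149)*(82 + M) + F(-177)) = 1/((-32/149)*(82 - 69) + 10*(-177)) = 1/(-32*1/149*13 - 1770) = 1/(-32/149*13 - 1770) = 1/(-416/149 - 1770) = 1/(-264146/149) = -149/264146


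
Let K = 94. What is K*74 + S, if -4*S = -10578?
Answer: 19201/2 ≈ 9600.5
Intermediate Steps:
S = 5289/2 (S = -¼*(-10578) = 5289/2 ≈ 2644.5)
K*74 + S = 94*74 + 5289/2 = 6956 + 5289/2 = 19201/2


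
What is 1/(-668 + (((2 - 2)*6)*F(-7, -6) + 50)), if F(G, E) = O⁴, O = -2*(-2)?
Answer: -1/618 ≈ -0.0016181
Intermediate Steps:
O = 4
F(G, E) = 256 (F(G, E) = 4⁴ = 256)
1/(-668 + (((2 - 2)*6)*F(-7, -6) + 50)) = 1/(-668 + (((2 - 2)*6)*256 + 50)) = 1/(-668 + ((0*6)*256 + 50)) = 1/(-668 + (0*256 + 50)) = 1/(-668 + (0 + 50)) = 1/(-668 + 50) = 1/(-618) = -1/618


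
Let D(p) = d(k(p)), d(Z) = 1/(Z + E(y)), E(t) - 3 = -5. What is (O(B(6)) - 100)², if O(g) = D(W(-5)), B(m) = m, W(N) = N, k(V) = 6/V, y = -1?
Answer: 2576025/256 ≈ 10063.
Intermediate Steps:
E(t) = -2 (E(t) = 3 - 5 = -2)
d(Z) = 1/(-2 + Z) (d(Z) = 1/(Z - 2) = 1/(-2 + Z))
D(p) = 1/(-2 + 6/p)
O(g) = -5/16 (O(g) = -1*(-5)/(-6 + 2*(-5)) = -1*(-5)/(-6 - 10) = -1*(-5)/(-16) = -1*(-5)*(-1/16) = -5/16)
(O(B(6)) - 100)² = (-5/16 - 100)² = (-1605/16)² = 2576025/256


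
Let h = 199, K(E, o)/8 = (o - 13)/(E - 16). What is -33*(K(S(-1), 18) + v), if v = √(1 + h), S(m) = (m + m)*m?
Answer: 660/7 - 330*√2 ≈ -372.40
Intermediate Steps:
S(m) = 2*m² (S(m) = (2*m)*m = 2*m²)
K(E, o) = 8*(-13 + o)/(-16 + E) (K(E, o) = 8*((o - 13)/(E - 16)) = 8*((-13 + o)/(-16 + E)) = 8*(-13 + o)/(-16 + E))
v = 10*√2 (v = √(1 + 199) = √200 = 10*√2 ≈ 14.142)
-33*(K(S(-1), 18) + v) = -33*(8*(-13 + 18)/(-16 + 2*(-1)²) + 10*√2) = -33*(8*5/(-16 + 2*1) + 10*√2) = -33*(8*5/(-16 + 2) + 10*√2) = -33*(8*5/(-14) + 10*√2) = -33*(8*(-1/14)*5 + 10*√2) = -33*(-20/7 + 10*√2) = 660/7 - 330*√2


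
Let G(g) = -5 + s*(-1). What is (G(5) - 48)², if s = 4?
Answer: 3249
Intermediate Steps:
G(g) = -9 (G(g) = -5 + 4*(-1) = -5 - 4 = -9)
(G(5) - 48)² = (-9 - 48)² = (-57)² = 3249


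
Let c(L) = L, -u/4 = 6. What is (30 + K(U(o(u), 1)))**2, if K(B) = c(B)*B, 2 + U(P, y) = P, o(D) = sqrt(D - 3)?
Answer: -383 - 168*I*sqrt(3) ≈ -383.0 - 290.98*I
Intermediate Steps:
u = -24 (u = -4*6 = -24)
o(D) = sqrt(-3 + D)
U(P, y) = -2 + P
K(B) = B**2 (K(B) = B*B = B**2)
(30 + K(U(o(u), 1)))**2 = (30 + (-2 + sqrt(-3 - 24))**2)**2 = (30 + (-2 + sqrt(-27))**2)**2 = (30 + (-2 + 3*I*sqrt(3))**2)**2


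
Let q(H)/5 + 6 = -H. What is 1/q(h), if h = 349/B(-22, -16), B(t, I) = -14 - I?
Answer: -2/1805 ≈ -0.0011080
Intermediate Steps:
h = 349/2 (h = 349/(-14 - 1*(-16)) = 349/(-14 + 16) = 349/2 ≈ 174.50)
q(H) = -30 - 5*H (q(H) = -30 + 5*(-H) = -30 - 5*H)
1/q(h) = 1/(-30 - 5*349/2) = 1/(-30 - 1745/2) = 1/(-1805/2) = -2/1805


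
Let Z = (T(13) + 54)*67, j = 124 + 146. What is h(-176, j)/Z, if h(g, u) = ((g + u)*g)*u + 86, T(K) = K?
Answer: -4466794/4489 ≈ -995.05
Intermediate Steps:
j = 270
Z = 4489 (Z = (13 + 54)*67 = 67*67 = 4489)
h(g, u) = 86 + g*u*(g + u) (h(g, u) = (g*(g + u))*u + 86 = g*u*(g + u) + 86 = 86 + g*u*(g + u))
h(-176, j)/Z = (86 - 176*270² + 270*(-176)²)/4489 = (86 - 176*72900 + 270*30976)*(1/4489) = (86 - 12830400 + 8363520)*(1/4489) = -4466794*1/4489 = -4466794/4489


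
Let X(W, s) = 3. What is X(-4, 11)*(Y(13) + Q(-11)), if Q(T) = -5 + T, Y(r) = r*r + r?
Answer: 498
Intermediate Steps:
Y(r) = r + r**2 (Y(r) = r**2 + r = r + r**2)
X(-4, 11)*(Y(13) + Q(-11)) = 3*(13*(1 + 13) + (-5 - 11)) = 3*(13*14 - 16) = 3*(182 - 16) = 3*166 = 498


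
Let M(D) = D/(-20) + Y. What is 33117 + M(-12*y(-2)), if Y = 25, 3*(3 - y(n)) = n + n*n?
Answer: 165717/5 ≈ 33143.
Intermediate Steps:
y(n) = 3 - n/3 - n²/3 (y(n) = 3 - (n + n*n)/3 = 3 - (n + n²)/3 = 3 + (-n/3 - n²/3) = 3 - n/3 - n²/3)
M(D) = 25 - D/20 (M(D) = D/(-20) + 25 = D*(-1/20) + 25 = -D/20 + 25 = 25 - D/20)
33117 + M(-12*y(-2)) = 33117 + (25 - (-3)*(3 - ⅓*(-2) - ⅓*(-2)²)/5) = 33117 + (25 - (-3)*(3 + ⅔ - ⅓*4)/5) = 33117 + (25 - (-3)*(3 + ⅔ - 4/3)/5) = 33117 + (25 - (-3)*7/(5*3)) = 33117 + (25 - 1/20*(-28)) = 33117 + (25 + 7/5) = 33117 + 132/5 = 165717/5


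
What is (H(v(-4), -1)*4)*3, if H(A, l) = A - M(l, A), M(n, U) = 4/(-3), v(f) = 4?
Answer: 64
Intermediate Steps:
M(n, U) = -4/3 (M(n, U) = 4*(-1/3) = -4/3)
H(A, l) = 4/3 + A (H(A, l) = A - 1*(-4/3) = A + 4/3 = 4/3 + A)
(H(v(-4), -1)*4)*3 = ((4/3 + 4)*4)*3 = ((16/3)*4)*3 = (64/3)*3 = 64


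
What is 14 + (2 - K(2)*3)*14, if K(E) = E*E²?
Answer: -294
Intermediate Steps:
K(E) = E³
14 + (2 - K(2)*3)*14 = 14 + (2 - 2³*3)*14 = 14 + (2 - 8*3)*14 = 14 + (2 - 24)*14 = 14 - 22*14 = 14 - 308 = -294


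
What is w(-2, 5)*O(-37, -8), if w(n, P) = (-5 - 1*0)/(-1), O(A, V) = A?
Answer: -185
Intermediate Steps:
w(n, P) = 5 (w(n, P) = (-5 + 0)*(-1) = -5*(-1) = 5)
w(-2, 5)*O(-37, -8) = 5*(-37) = -185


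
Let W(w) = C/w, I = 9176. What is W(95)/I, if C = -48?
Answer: -6/108965 ≈ -5.5064e-5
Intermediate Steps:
W(w) = -48/w
W(95)/I = -48/95/9176 = -48*1/95*(1/9176) = -48/95*1/9176 = -6/108965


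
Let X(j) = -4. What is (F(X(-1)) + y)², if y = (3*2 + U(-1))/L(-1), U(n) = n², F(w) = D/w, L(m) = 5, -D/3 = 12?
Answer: 2704/25 ≈ 108.16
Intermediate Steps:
D = -36 (D = -3*12 = -36)
F(w) = -36/w
y = 7/5 (y = (3*2 + (-1)²)/5 = (6 + 1)*(⅕) = 7*(⅕) = 7/5 ≈ 1.4000)
(F(X(-1)) + y)² = (-36/(-4) + 7/5)² = (-36*(-¼) + 7/5)² = (9 + 7/5)² = (52/5)² = 2704/25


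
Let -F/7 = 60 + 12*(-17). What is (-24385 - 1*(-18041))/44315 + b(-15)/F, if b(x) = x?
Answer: -2353159/14889840 ≈ -0.15804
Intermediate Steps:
F = 1008 (F = -7*(60 + 12*(-17)) = -7*(60 - 204) = -7*(-144) = 1008)
(-24385 - 1*(-18041))/44315 + b(-15)/F = (-24385 - 1*(-18041))/44315 - 15/1008 = (-24385 + 18041)*(1/44315) - 15*1/1008 = -6344*1/44315 - 5/336 = -6344/44315 - 5/336 = -2353159/14889840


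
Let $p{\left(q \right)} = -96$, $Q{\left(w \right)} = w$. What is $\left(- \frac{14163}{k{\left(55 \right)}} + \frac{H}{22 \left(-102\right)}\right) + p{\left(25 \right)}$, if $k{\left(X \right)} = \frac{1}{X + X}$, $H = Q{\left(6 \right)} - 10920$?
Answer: $- \frac{34276465}{22} \approx -1.558 \cdot 10^{6}$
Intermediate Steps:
$H = -10914$ ($H = 6 - 10920 = -10914$)
$k{\left(X \right)} = \frac{1}{2 X}$
$\left(- \frac{14163}{k{\left(55 \right)}} + \frac{H}{22 \left(-102\right)}\right) + p{\left(25 \right)} = \left(- \frac{14163}{\frac{1}{2} \cdot \frac{1}{55}} - \frac{10914}{22 \left(-102\right)}\right) - 96 = \left(- \frac{14163}{\frac{1}{2} \cdot \frac{1}{55}} - \frac{10914}{-2244}\right) - 96 = \left(- 14163 \frac{1}{\frac{1}{110}} - - \frac{107}{22}\right) - 96 = \left(\left(-14163\right) 110 + \frac{107}{22}\right) - 96 = \left(-1557930 + \frac{107}{22}\right) - 96 = - \frac{34274353}{22} - 96 = - \frac{34276465}{22}$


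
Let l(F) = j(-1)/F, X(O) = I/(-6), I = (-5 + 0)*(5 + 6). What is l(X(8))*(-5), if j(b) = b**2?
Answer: -6/11 ≈ -0.54545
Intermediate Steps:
I = -55 (I = -5*11 = -55)
X(O) = 55/6 (X(O) = -55/(-6) = -55*(-1/6) = 55/6)
l(F) = 1/F (l(F) = (-1)**2/F = 1/F)
l(X(8))*(-5) = -5/(55/6) = (6/55)*(-5) = -6/11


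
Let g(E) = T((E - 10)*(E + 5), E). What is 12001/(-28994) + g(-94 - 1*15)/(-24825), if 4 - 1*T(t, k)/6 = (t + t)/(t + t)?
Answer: -99482239/239925350 ≈ -0.41464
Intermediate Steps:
T(t, k) = 18 (T(t, k) = 24 - 6*(t + t)/(t + t) = 24 - 6*2*t/(2*t) = 24 - 6*2*t*1/(2*t) = 24 - 6*1 = 24 - 6 = 18)
g(E) = 18
12001/(-28994) + g(-94 - 1*15)/(-24825) = 12001/(-28994) + 18/(-24825) = 12001*(-1/28994) + 18*(-1/24825) = -12001/28994 - 6/8275 = -99482239/239925350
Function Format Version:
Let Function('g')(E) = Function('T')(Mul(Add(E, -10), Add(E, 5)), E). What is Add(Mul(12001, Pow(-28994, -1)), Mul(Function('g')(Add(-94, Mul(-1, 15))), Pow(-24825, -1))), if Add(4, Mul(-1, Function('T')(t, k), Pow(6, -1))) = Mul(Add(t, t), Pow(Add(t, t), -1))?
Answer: Rational(-99482239, 239925350) ≈ -0.41464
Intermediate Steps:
Function('T')(t, k) = 18 (Function('T')(t, k) = Add(24, Mul(-6, Mul(Add(t, t), Pow(Add(t, t), -1)))) = Add(24, Mul(-6, Mul(Mul(2, t), Pow(Mul(2, t), -1)))) = Add(24, Mul(-6, Mul(Mul(2, t), Mul(Rational(1, 2), Pow(t, -1))))) = Add(24, Mul(-6, 1)) = Add(24, -6) = 18)
Function('g')(E) = 18
Add(Mul(12001, Pow(-28994, -1)), Mul(Function('g')(Add(-94, Mul(-1, 15))), Pow(-24825, -1))) = Add(Mul(12001, Pow(-28994, -1)), Mul(18, Pow(-24825, -1))) = Add(Mul(12001, Rational(-1, 28994)), Mul(18, Rational(-1, 24825))) = Add(Rational(-12001, 28994), Rational(-6, 8275)) = Rational(-99482239, 239925350)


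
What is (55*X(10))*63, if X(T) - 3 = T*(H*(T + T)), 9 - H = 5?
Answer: 2782395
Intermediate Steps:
H = 4 (H = 9 - 1*5 = 9 - 5 = 4)
X(T) = 3 + 8*T² (X(T) = 3 + T*(4*(T + T)) = 3 + T*(4*(2*T)) = 3 + T*(8*T) = 3 + 8*T²)
(55*X(10))*63 = (55*(3 + 8*10²))*63 = (55*(3 + 8*100))*63 = (55*(3 + 800))*63 = (55*803)*63 = 44165*63 = 2782395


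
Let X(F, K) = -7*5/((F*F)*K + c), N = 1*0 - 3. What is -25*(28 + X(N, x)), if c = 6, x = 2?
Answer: -15925/24 ≈ -663.54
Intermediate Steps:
N = -3 (N = 0 - 3 = -3)
X(F, K) = -7/(6/5 + K*F²/5) (X(F, K) = -7*5/((F*F)*K + 6) = -7*5/(F²*K + 6) = -7*5/(K*F² + 6) = -7*5/(6 + K*F²) = -7/(6/5 + K*F²/5))
-25*(28 + X(N, x)) = -25*(28 - 35/(6 + 2*(-3)²)) = -25*(28 - 35/(6 + 2*9)) = -25*(28 - 35/(6 + 18)) = -25*(28 - 35/24) = -25*637/24 = -15925/24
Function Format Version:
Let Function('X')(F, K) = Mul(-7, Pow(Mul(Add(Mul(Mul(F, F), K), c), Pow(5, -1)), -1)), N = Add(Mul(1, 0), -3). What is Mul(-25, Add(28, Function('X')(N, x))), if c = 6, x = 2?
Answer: Rational(-15925, 24) ≈ -663.54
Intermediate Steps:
N = -3 (N = Add(0, -3) = -3)
Function('X')(F, K) = Mul(-7, Pow(Add(Rational(6, 5), Mul(Rational(1, 5), K, Pow(F, 2))), -1)) (Function('X')(F, K) = Mul(-7, Pow(Mul(Add(Mul(Mul(F, F), K), 6), Pow(5, -1)), -1)) = Mul(-7, Pow(Mul(Add(Mul(Pow(F, 2), K), 6), Rational(1, 5)), -1)) = Mul(-7, Pow(Mul(Add(Mul(K, Pow(F, 2)), 6), Rational(1, 5)), -1)) = Mul(-7, Pow(Mul(Add(6, Mul(K, Pow(F, 2))), Rational(1, 5)), -1)) = Mul(-7, Pow(Add(Rational(6, 5), Mul(Rational(1, 5), K, Pow(F, 2))), -1)))
Mul(-25, Add(28, Function('X')(N, x))) = Mul(-25, Add(28, Mul(-35, Pow(Add(6, Mul(2, Pow(-3, 2))), -1)))) = Mul(-25, Add(28, Mul(-35, Pow(Add(6, Mul(2, 9)), -1)))) = Mul(-25, Add(28, Mul(-35, Pow(Add(6, 18), -1)))) = Mul(-25, Add(28, Mul(-35, Pow(24, -1)))) = Mul(-25, Add(28, Mul(-35, Rational(1, 24)))) = Mul(-25, Add(28, Rational(-35, 24))) = Mul(-25, Rational(637, 24)) = Rational(-15925, 24)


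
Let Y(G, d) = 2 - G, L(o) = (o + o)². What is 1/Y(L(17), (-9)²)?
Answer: -1/1154 ≈ -0.00086655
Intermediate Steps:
L(o) = 4*o² (L(o) = (2*o)² = 4*o²)
1/Y(L(17), (-9)²) = 1/(2 - 4*17²) = 1/(2 - 4*289) = 1/(2 - 1*1156) = 1/(2 - 1156) = 1/(-1154) = -1/1154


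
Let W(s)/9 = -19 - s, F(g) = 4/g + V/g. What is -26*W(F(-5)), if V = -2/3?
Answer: 4290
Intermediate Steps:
V = -⅔ (V = -2*⅓ = -⅔ ≈ -0.66667)
F(g) = 10/(3*g) (F(g) = 4/g - 2/(3*g) = 10/(3*g))
W(s) = -171 - 9*s (W(s) = 9*(-19 - s) = -171 - 9*s)
-26*W(F(-5)) = -26*(-171 - 30/(-5)) = -26*(-171 - 30*(-1)/5) = -26*(-171 - 9*(-⅔)) = -26*(-171 + 6) = -26*(-165) = 4290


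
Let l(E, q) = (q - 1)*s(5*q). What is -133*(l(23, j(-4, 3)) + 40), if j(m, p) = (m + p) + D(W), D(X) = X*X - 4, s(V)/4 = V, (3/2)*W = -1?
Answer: -5883920/81 ≈ -72641.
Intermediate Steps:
W = -⅔ (W = (⅔)*(-1) = -⅔ ≈ -0.66667)
s(V) = 4*V
D(X) = -4 + X² (D(X) = X² - 4 = -4 + X²)
j(m, p) = -32/9 + m + p (j(m, p) = (m + p) + (-4 + (-⅔)²) = (m + p) + (-4 + 4/9) = (m + p) - 32/9 = -32/9 + m + p)
l(E, q) = 20*q*(-1 + q) (l(E, q) = (q - 1)*(4*(5*q)) = (-1 + q)*(20*q) = 20*q*(-1 + q))
-133*(l(23, j(-4, 3)) + 40) = -133*(20*(-32/9 - 4 + 3)*(-1 + (-32/9 - 4 + 3)) + 40) = -133*(20*(-41/9)*(-1 - 41/9) + 40) = -133*(20*(-41/9)*(-50/9) + 40) = -133*(41000/81 + 40) = -133*44240/81 = -5883920/81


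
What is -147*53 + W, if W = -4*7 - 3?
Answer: -7822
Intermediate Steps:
W = -31 (W = -28 - 3 = -31)
-147*53 + W = -147*53 - 31 = -7791 - 31 = -7822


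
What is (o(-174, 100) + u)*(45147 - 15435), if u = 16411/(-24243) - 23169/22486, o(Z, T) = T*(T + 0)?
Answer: 26990134567678024/90854683 ≈ 2.9707e+8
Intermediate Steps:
o(Z, T) = T**2 (o(Z, T) = T*T = T**2)
u = -930703813/545128098 (u = 16411*(-1/24243) - 23169*1/22486 = -16411/24243 - 23169/22486 = -930703813/545128098 ≈ -1.7073)
(o(-174, 100) + u)*(45147 - 15435) = (100**2 - 930703813/545128098)*(45147 - 15435) = (10000 - 930703813/545128098)*29712 = (5450350276187/545128098)*29712 = 26990134567678024/90854683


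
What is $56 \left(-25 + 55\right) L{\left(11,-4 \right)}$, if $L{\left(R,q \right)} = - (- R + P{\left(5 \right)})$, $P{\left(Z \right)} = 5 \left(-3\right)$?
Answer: $43680$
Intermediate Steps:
$P{\left(Z \right)} = -15$
$L{\left(R,q \right)} = 15 + R$ ($L{\left(R,q \right)} = - (- R - 15) = - (-15 - R) = 15 + R$)
$56 \left(-25 + 55\right) L{\left(11,-4 \right)} = 56 \left(-25 + 55\right) \left(15 + 11\right) = 56 \cdot 30 \cdot 26 = 1680 \cdot 26 = 43680$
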